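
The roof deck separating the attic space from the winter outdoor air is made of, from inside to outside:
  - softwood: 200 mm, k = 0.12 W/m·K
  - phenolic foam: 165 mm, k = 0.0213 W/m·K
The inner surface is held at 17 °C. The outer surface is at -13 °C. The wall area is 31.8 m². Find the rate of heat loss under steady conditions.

Q ≈ 101 W

Using the resistance-network approach (series):
R_softwood = L/(kA) = 0.2/(0.12×31.8) = 0.05241 K/W
R_phenolic foam = L/(kA) = 0.165/(0.0213×31.8) = 0.2436 K/W
R_total = 0.296 K/W
Q = ΔT / R_total = 30 / 0.296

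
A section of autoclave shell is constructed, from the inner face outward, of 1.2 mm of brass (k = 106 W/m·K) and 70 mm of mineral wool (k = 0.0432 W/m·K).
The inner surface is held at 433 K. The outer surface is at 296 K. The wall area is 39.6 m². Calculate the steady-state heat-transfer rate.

Using the resistance-network approach (series):
R_brass = L/(kA) = 0.0012/(106×39.6) = 2.859×10^-7 K/W
R_mineral wool = L/(kA) = 0.07/(0.0432×39.6) = 0.04092 K/W
R_total = 0.04092 K/W
Q = ΔT / R_total = 137 / 0.04092

Q ≈ 3350 W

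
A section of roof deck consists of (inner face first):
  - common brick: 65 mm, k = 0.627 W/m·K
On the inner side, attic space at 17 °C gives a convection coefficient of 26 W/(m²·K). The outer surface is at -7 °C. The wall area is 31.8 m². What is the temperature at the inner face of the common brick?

T ≈ 10.5 °C

Model the wall as resistances in series:
R_inner film = 1/(h_i·A) = 1/(26×31.8) = 0.001209 K/W
R_common brick = L/(kA) = 0.065/(0.627×31.8) = 0.00326 K/W
R_total = 0.004469 K/W;  Q = ΔT/R_total = 24/0.004469 = 5370 W
T_interface = T_inner − Q·ΣR(inner→interface) = 17 − 5370×0.001209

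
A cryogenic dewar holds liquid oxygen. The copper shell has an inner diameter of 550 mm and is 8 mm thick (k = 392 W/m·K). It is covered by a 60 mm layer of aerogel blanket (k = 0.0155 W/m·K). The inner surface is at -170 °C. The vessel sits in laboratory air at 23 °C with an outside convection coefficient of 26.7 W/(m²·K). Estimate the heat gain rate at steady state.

Each spherical layer contributes R = (1/r_i − 1/r_o)/(4πk):
R_copper shell = (1/0.275 − 1/0.283)/(4π×392) = 2.087×10^-5 K/W
R_aerogel blanket = (1/0.283 − 1/0.343)/(4π×0.0155) = 3.173 K/W
R_outer film = 1/(h·4πr_o²) = 1/(26.7×4π×0.343²) = 0.02533 K/W
R_total = 3.199 K/W
Q = ΔT/R_total = 193/3.199

Q ≈ 60.3 W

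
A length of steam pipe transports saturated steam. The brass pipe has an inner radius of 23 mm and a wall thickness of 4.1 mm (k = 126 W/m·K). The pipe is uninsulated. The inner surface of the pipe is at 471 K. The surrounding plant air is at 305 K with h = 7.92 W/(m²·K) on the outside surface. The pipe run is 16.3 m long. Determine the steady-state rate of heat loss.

Treating each annulus and film as a series resistance:
R_brass pipe wall = ln(27.1/23)/(2π×126×16.3) = 1.271×10^-5 K/W
R_outer film = 1/(h_o·2πr_oL) = 1/(7.92×2π×0.0271×16.3) = 0.04549 K/W
R_total = 0.04551 K/W
Q = ΔT/R_total = 166/0.04551

Q ≈ 3650 W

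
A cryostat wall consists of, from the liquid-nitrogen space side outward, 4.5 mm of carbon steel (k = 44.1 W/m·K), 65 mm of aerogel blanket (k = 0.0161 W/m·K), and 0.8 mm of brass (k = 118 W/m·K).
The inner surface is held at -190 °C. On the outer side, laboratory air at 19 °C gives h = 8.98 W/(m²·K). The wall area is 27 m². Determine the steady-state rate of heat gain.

Q ≈ 1360 W

Model the wall as resistances in series:
R_carbon steel = L/(kA) = 0.0045/(44.1×27) = 3.779×10^-6 K/W
R_aerogel blanket = L/(kA) = 0.065/(0.0161×27) = 0.1495 K/W
R_brass = L/(kA) = 0.0008/(118×27) = 2.511×10^-7 K/W
R_outer film = 1/(h_o·A) = 1/(8.98×27) = 0.004124 K/W
R_total = 0.1537 K/W
Q = ΔT / R_total = 209 / 0.1537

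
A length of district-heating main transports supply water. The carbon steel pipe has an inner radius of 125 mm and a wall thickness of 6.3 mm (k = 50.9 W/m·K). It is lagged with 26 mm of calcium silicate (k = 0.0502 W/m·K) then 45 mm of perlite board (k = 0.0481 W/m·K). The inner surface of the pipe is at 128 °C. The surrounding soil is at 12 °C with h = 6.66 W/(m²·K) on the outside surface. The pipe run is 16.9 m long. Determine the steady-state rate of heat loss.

Q ≈ 1290 W

Treating each annulus and film as a series resistance:
R_carbon steel pipe wall = ln(131.3/125)/(2π×50.9×16.9) = 9.098×10^-6 K/W
R_calcium silicate = ln(157.3/131.3)/(2π×0.0502×16.9) = 0.03389 K/W
R_perlite board = ln(202.3/157.3)/(2π×0.0481×16.9) = 0.04926 K/W
R_outer film = 1/(h_o·2πr_oL) = 1/(6.66×2π×0.2023×16.9) = 0.00699 K/W
R_total = 0.09015 K/W
Q = ΔT/R_total = 116/0.09015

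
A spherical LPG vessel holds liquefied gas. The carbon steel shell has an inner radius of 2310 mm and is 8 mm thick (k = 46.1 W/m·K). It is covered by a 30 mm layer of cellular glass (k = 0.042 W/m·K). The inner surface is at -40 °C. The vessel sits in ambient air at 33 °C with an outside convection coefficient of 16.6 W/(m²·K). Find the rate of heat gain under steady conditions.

For a spherical shell R = (1/r₁ − 1/r₂)/(4πk); film R = 1/(h·4πr²). In series:
R_carbon steel shell = (1/2.31 − 1/2.318)/(4π×46.1) = 2.579×10^-6 K/W
R_cellular glass = (1/2.318 − 1/2.348)/(4π×0.042) = 0.01044 K/W
R_outer film = 1/(h·4πr_o²) = 1/(16.6×4π×2.348²) = 8.695×10^-4 K/W
R_total = 0.01132 K/W
Q = ΔT/R_total = 73/0.01132

Q ≈ 6450 W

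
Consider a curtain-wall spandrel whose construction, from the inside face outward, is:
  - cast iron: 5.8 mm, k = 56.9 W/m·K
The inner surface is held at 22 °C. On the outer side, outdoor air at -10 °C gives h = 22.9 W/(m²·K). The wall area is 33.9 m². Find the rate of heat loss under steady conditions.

Treating each layer as a thermal resistance in series:
R_cast iron = L/(kA) = 0.0058/(56.9×33.9) = 3.007×10^-6 K/W
R_outer film = 1/(h_o·A) = 1/(22.9×33.9) = 0.001288 K/W
R_total = 0.001291 K/W
Q = ΔT / R_total = 32 / 0.001291

Q ≈ 24800 W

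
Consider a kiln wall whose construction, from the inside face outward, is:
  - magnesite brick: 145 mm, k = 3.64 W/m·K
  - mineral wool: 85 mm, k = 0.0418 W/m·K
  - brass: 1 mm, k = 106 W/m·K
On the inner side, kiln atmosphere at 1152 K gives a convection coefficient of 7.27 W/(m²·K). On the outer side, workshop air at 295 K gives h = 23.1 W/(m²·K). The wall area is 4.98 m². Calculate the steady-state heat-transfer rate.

Q ≈ 1890 W

Using the resistance-network approach (series):
R_inner film = 1/(h_i·A) = 1/(7.27×4.98) = 0.02762 K/W
R_magnesite brick = L/(kA) = 0.145/(3.64×4.98) = 0.007999 K/W
R_mineral wool = L/(kA) = 0.085/(0.0418×4.98) = 0.4083 K/W
R_brass = L/(kA) = 0.001/(106×4.98) = 1.894×10^-6 K/W
R_outer film = 1/(h_o·A) = 1/(23.1×4.98) = 0.008693 K/W
R_total = 0.4526 K/W
Q = ΔT / R_total = 857 / 0.4526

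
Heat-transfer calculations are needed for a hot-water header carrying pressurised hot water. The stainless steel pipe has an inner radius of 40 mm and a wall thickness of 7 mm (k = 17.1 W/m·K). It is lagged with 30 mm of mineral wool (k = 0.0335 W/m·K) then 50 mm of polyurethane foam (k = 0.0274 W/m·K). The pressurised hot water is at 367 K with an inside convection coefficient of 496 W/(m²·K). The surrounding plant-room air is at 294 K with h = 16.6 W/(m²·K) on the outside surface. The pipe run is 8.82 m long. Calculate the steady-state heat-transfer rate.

For a radial system each layer contributes R = ln(r_out/r_in)/(2πkL); films add R = 1/(hA).
R_inner film = 1/(h_i·2πr₁L) = 1/(496×2π×0.04×8.82) = 9.095×10^-4 K/W
R_stainless steel pipe wall = ln(47/40)/(2π×17.1×8.82) = 1.702×10^-4 K/W
R_mineral wool = ln(77/47)/(2π×0.0335×8.82) = 0.2659 K/W
R_polyurethane foam = ln(127/77)/(2π×0.0274×8.82) = 0.3295 K/W
R_outer film = 1/(h_o·2πr_oL) = 1/(16.6×2π×0.127×8.82) = 0.008559 K/W
R_total = 0.6051 K/W
Q = ΔT/R_total = 73/0.6051

Q ≈ 121 W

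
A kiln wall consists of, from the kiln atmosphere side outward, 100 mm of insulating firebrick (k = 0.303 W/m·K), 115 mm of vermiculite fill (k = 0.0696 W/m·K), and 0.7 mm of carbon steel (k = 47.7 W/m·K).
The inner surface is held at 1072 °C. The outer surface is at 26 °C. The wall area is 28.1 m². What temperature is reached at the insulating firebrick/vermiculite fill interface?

Model the wall as resistances in series:
R_insulating firebrick = L/(kA) = 0.1/(0.303×28.1) = 0.01174 K/W
R_vermiculite fill = L/(kA) = 0.115/(0.0696×28.1) = 0.0588 K/W
R_carbon steel = L/(kA) = 0.0007/(47.7×28.1) = 5.222×10^-7 K/W
R_total = 0.07055 K/W;  Q = ΔT/R_total = 1046/0.07055 = 14830 W
T_interface = T_inner − Q·ΣR(inner→interface) = 1072 − 14800×0.01174

T ≈ 898 °C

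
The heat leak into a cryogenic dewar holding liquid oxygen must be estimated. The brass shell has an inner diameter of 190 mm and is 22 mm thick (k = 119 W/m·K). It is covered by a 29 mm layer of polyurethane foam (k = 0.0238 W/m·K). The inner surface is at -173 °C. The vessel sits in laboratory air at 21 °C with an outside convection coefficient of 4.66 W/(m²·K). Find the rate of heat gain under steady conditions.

Q ≈ 29.9 W

Spherical conduction: R = (1/r_in − 1/r_out)/(4πk) per layer; series-sum.
R_brass shell = (1/0.095 − 1/0.117)/(4π×119) = 0.001324 K/W
R_polyurethane foam = (1/0.117 − 1/0.146)/(4π×0.0238) = 5.676 K/W
R_outer film = 1/(h·4πr_o²) = 1/(4.66×4π×0.146²) = 0.8011 K/W
R_total = 6.479 K/W
Q = ΔT/R_total = 194/6.479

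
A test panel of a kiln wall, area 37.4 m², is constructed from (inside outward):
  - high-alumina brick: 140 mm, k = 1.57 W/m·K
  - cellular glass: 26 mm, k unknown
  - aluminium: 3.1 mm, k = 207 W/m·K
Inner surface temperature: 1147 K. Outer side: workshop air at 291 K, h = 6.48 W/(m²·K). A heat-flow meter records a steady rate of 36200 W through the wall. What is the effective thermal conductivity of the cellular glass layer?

Treating each layer as a thermal resistance in series:
R_high-alumina brick = L/(kA) = 0.14/(1.57×37.4) = 0.002384 K/W
R_aluminium = L/(kA) = 0.0031/(207×37.4) = 4.004×10^-7 K/W
R_outer film = 1/(h_o·A) = 1/(6.48×37.4) = 0.004126 K/W
Sum of known resistances R_other = 0.006511 K/W
Total R = ΔT/Q = 856/36200 = 0.02365 K/W
R_cellular glass = R_total − R_other = 0.01714 K/W
k = L/(R·A) = 0.026/(0.01714×37.4)

k ≈ 0.0406 W/(m·K)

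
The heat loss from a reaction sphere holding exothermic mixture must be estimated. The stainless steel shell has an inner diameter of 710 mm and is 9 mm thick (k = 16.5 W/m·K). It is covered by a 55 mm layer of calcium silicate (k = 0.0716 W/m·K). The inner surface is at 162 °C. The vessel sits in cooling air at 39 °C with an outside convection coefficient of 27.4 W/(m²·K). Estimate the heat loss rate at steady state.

Q ≈ 294 W

Radial (spherical) resistances in series:
R_stainless steel shell = (1/0.355 − 1/0.364)/(4π×16.5) = 3.359×10^-4 K/W
R_calcium silicate = (1/0.364 − 1/0.419)/(4π×0.0716) = 0.4008 K/W
R_outer film = 1/(h·4πr_o²) = 1/(27.4×4π×0.419²) = 0.01654 K/W
R_total = 0.4177 K/W
Q = ΔT/R_total = 123/0.4177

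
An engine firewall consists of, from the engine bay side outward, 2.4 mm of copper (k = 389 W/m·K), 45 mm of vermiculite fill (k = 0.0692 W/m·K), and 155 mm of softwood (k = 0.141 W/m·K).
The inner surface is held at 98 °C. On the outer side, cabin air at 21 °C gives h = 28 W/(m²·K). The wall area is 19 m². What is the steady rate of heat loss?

Model the wall as resistances in series:
R_copper = L/(kA) = 0.0024/(389×19) = 3.247×10^-7 K/W
R_vermiculite fill = L/(kA) = 0.045/(0.0692×19) = 0.03423 K/W
R_softwood = L/(kA) = 0.155/(0.141×19) = 0.05786 K/W
R_outer film = 1/(h_o·A) = 1/(28×19) = 0.00188 K/W
R_total = 0.09396 K/W
Q = ΔT / R_total = 77 / 0.09396

Q ≈ 819 W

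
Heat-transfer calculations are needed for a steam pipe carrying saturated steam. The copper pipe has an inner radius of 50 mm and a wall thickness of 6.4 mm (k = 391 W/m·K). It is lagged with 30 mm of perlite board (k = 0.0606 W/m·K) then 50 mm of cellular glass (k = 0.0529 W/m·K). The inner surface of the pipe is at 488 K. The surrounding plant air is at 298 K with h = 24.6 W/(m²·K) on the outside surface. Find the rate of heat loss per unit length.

Radial resistances (cylindrical: R_cond = ln(r_o/r_i)/(2πkL), R_conv = 1/(h·2πrL)):
R_copper pipe wall = ln(56.4/50)/(2π×391×1) = 4.903×10^-5 K/W
R_perlite board = ln(86.4/56.4)/(2π×0.0606×1) = 1.12 K/W
R_cellular glass = ln(136.4/86.4)/(2π×0.0529×1) = 1.374 K/W
R_outer film = 1/(h_o·2πr_oL) = 1/(24.6×2π×0.1364×1) = 0.04743 K/W
R_total = 2.541 K/W
Q = ΔT/R_total = 190/2.541

q′ ≈ 74.8 W/m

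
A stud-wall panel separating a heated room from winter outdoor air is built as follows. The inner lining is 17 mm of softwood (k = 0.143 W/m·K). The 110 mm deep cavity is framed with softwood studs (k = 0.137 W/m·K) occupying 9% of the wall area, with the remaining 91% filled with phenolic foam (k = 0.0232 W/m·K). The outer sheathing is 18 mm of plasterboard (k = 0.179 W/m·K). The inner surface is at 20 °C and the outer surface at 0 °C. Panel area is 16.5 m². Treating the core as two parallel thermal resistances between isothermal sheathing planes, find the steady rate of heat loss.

Q ≈ 94.1 W

Sheathing layers in series; stud and cavity paths in parallel between them.
R_inner = 0.017/(0.143×16.5) = 0.007205 K/W
R_stud  = 0.11/(0.137×0.09×16.5) = 0.5407 K/W
R_cav   = 0.11/(0.0232×0.91×16.5) = 0.3158 K/W
1/R_core = 1/R_stud + 1/R_cav → R_core = 0.1994 K/W
R_outer = 0.018/(0.179×16.5) = 0.006094 K/W
R_total = 0.2126 K/W
Q = ΔT/R_total = 20/0.2126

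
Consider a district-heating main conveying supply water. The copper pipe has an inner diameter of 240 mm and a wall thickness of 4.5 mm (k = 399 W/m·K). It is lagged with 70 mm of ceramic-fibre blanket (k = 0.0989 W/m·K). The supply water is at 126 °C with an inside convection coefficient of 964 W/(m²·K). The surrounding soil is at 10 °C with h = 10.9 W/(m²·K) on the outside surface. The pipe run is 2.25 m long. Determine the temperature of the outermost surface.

For a radial system each layer contributes R = ln(r_out/r_in)/(2πkL); films add R = 1/(hA).
R_inner film = 1/(h_i·2πr₁L) = 1/(964×2π×0.12×2.25) = 6.115×10^-4 K/W
R_copper pipe wall = ln(124.5/120)/(2π×399×2.25) = 6.526×10^-6 K/W
R_ceramic-fibre blanket = ln(194.5/124.5)/(2π×0.0989×2.25) = 0.3191 K/W
R_outer film = 1/(h_o·2πr_oL) = 1/(10.9×2π×0.1945×2.25) = 0.03337 K/W
R_total = 0.3531 K/W
Q = ΔT/R_total = 116/0.3531
Q = 329 W
T_interface = T_inner − Q·ΣR(inner→interface) = 126 − 329×0.3197

T ≈ 21 °C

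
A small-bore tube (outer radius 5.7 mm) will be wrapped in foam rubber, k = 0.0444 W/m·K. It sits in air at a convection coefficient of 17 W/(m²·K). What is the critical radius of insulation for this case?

For a cylinder r_cr = k/h = 0.0444/17
r_cr = 2.61 mm; since the bare radius (5.7 mm) is above r_cr, any added insulation will reduce heat loss.

r_cr ≈ 2.61 mm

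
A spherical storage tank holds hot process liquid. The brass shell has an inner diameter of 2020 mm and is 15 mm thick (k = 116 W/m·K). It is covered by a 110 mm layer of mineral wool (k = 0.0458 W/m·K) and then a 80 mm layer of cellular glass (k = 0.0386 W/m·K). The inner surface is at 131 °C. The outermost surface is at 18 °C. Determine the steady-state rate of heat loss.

Q ≈ 398 W

Each spherical layer contributes R = (1/r_i − 1/r_o)/(4πk):
R_brass shell = (1/1.01 − 1/1.025)/(4π×116) = 9.94×10^-6 K/W
R_mineral wool = (1/1.025 − 1/1.135)/(4π×0.0458) = 0.1643 K/W
R_cellular glass = (1/1.135 − 1/1.215)/(4π×0.0386) = 0.1196 K/W
R_total = 0.2839 K/W
Q = ΔT/R_total = 113/0.2839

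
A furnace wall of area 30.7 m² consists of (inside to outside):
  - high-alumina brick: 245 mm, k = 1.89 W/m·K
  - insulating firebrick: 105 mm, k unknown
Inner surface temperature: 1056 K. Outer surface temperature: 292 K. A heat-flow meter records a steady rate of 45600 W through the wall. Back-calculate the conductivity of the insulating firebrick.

k ≈ 0.273 W/(m·K)

Series thermal resistances:
R_high-alumina brick = L/(kA) = 0.245/(1.89×30.7) = 0.004222 K/W
Sum of known resistances R_other = 0.004222 K/W
Total R = ΔT/Q = 764/45600 = 0.01675 K/W
R_insulating firebrick = R_total − R_other = 0.01253 K/W
k = L/(R·A) = 0.105/(0.01253×30.7)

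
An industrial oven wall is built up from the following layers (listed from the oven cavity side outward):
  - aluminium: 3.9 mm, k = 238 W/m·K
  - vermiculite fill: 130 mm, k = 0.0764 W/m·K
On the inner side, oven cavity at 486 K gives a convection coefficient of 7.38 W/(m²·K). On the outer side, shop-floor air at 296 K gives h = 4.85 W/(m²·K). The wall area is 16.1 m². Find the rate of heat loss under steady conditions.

Thermal resistances in series:
R_inner film = 1/(h_i·A) = 1/(7.38×16.1) = 0.008416 K/W
R_aluminium = L/(kA) = 0.0039/(238×16.1) = 1.018×10^-6 K/W
R_vermiculite fill = L/(kA) = 0.13/(0.0764×16.1) = 0.1057 K/W
R_outer film = 1/(h_o·A) = 1/(4.85×16.1) = 0.01281 K/W
R_total = 0.1269 K/W
Q = ΔT / R_total = 190 / 0.1269

Q ≈ 1500 W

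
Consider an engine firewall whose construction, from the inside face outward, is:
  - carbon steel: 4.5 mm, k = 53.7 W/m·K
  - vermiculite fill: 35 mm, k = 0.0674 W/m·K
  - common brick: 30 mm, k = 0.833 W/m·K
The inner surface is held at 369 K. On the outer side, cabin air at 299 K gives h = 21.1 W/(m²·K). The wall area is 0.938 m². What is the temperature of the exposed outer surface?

T ≈ 305 K

Using the resistance-network approach (series):
R_carbon steel = L/(kA) = 0.0045/(53.7×0.938) = 8.934×10^-5 K/W
R_vermiculite fill = L/(kA) = 0.035/(0.0674×0.938) = 0.5536 K/W
R_common brick = L/(kA) = 0.03/(0.833×0.938) = 0.03839 K/W
R_outer film = 1/(h_o·A) = 1/(21.1×0.938) = 0.05053 K/W
R_total = 0.6426 K/W;  Q = ΔT/R_total = 70/0.6426 = 108.9 W
T_interface = T_inner − Q·ΣR(inner→interface) = 369 − 109×0.5921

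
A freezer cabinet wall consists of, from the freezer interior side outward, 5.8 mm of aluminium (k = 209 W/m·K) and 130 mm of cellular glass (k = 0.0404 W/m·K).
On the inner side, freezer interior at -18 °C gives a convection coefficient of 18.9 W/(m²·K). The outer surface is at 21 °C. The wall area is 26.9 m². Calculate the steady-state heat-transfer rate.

Q ≈ 321 W

Using the resistance-network approach (series):
R_inner film = 1/(h_i·A) = 1/(18.9×26.9) = 0.001967 K/W
R_aluminium = L/(kA) = 0.0058/(209×26.9) = 1.032×10^-6 K/W
R_cellular glass = L/(kA) = 0.13/(0.0404×26.9) = 0.1196 K/W
R_total = 0.1216 K/W
Q = ΔT / R_total = 39 / 0.1216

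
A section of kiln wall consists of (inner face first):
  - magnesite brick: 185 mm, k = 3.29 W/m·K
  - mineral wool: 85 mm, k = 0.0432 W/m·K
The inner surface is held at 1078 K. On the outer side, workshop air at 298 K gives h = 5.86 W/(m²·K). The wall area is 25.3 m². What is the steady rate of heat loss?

Series thermal resistances:
R_magnesite brick = L/(kA) = 0.185/(3.29×25.3) = 0.002223 K/W
R_mineral wool = L/(kA) = 0.085/(0.0432×25.3) = 0.07777 K/W
R_outer film = 1/(h_o·A) = 1/(5.86×25.3) = 0.006745 K/W
R_total = 0.08674 K/W
Q = ΔT / R_total = 780 / 0.08674

Q ≈ 8990 W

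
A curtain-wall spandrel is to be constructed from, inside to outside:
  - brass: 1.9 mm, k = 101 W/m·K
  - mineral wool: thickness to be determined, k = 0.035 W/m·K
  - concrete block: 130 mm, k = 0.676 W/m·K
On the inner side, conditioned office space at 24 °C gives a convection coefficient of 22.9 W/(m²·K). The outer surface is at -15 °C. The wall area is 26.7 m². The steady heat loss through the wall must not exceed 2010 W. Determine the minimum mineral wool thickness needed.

L ≈ 9.87 mm

Thermal resistances in series:
R_inner film = 1/(h_i·A) = 1/(22.9×26.7) = 0.001636 K/W
R_brass = L/(kA) = 0.0019/(101×26.7) = 7.046×10^-7 K/W
R_concrete block = L/(kA) = 0.13/(0.676×26.7) = 0.007203 K/W
Sum of the known resistances R_other = 0.008839 K/W
Required total resistance R_tot = ΔT/Q_allow = 39/2010 = 0.0194 K/W
R_mineral wool = R_tot − R_other = 0.01056 K/W
L = R·k·A = 0.01056×0.035×26.7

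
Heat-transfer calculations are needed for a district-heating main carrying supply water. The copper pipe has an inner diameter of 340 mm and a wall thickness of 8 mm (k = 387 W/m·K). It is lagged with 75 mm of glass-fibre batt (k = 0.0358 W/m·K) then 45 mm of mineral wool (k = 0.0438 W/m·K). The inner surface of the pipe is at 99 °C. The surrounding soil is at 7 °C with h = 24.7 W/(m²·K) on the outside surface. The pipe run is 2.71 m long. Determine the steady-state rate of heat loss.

Q ≈ 114 W

Cylindrical conduction, so R = ln(r₂/r₁)/(2πkL) per layer, in series:
R_copper pipe wall = ln(178/170)/(2π×387×2.71) = 6.978×10^-6 K/W
R_glass-fibre batt = ln(253/178)/(2π×0.0358×2.71) = 0.5768 K/W
R_mineral wool = ln(298/253)/(2π×0.0438×2.71) = 0.2195 K/W
R_outer film = 1/(h_o·2πr_oL) = 1/(24.7×2π×0.298×2.71) = 0.007979 K/W
R_total = 0.8043 K/W
Q = ΔT/R_total = 92/0.8043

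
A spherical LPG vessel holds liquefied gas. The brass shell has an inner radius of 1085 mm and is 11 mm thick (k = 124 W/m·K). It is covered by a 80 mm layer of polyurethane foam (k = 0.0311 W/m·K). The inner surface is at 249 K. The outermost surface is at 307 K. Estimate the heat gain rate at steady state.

For a spherical shell R = (1/r₁ − 1/r₂)/(4πk); film R = 1/(h·4πr²). In series:
R_brass shell = (1/1.085 − 1/1.096)/(4π×124) = 5.936×10^-6 K/W
R_polyurethane foam = (1/1.096 − 1/1.176)/(4π×0.0311) = 0.1588 K/W
R_total = 0.1588 K/W
Q = ΔT/R_total = 58/0.1588

Q ≈ 365 W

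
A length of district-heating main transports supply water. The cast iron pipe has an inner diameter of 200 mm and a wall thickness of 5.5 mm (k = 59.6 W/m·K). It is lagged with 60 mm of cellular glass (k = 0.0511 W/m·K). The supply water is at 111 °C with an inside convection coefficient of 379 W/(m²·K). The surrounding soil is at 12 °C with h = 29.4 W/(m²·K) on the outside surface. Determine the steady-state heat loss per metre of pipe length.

For a radial system each layer contributes R = ln(r_out/r_in)/(2πkL); films add R = 1/(hA).
R_inner film = 1/(h_i·2πr₁L) = 1/(379×2π×0.1×1) = 0.004199 K/W
R_cast iron pipe wall = ln(105.5/100)/(2π×59.6×1) = 1.43×10^-4 K/W
R_cellular glass = ln(165.5/105.5)/(2π×0.0511×1) = 1.402 K/W
R_outer film = 1/(h_o·2πr_oL) = 1/(29.4×2π×0.1655×1) = 0.03271 K/W
R_total = 1.439 K/W
Q = ΔT/R_total = 99/1.439

q′ ≈ 68.8 W/m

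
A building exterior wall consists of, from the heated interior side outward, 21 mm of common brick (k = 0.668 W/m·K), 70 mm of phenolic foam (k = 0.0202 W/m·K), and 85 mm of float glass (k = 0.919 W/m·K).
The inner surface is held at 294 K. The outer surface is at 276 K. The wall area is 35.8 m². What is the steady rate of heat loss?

Q ≈ 180 W

Thermal resistances in series:
R_common brick = L/(kA) = 0.021/(0.668×35.8) = 8.781×10^-4 K/W
R_phenolic foam = L/(kA) = 0.07/(0.0202×35.8) = 0.0968 K/W
R_float glass = L/(kA) = 0.085/(0.919×35.8) = 0.002584 K/W
R_total = 0.1003 K/W
Q = ΔT / R_total = 18 / 0.1003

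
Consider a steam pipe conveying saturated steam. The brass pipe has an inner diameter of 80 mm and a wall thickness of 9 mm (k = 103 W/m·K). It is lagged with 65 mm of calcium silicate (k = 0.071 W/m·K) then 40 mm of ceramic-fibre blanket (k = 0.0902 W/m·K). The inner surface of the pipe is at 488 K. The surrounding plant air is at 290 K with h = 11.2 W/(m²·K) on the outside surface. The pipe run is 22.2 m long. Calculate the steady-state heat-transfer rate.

Q ≈ 1750 W

Treating each annulus and film as a series resistance:
R_brass pipe wall = ln(49/40)/(2π×103×22.2) = 1.413×10^-5 K/W
R_calcium silicate = ln(114/49)/(2π×0.071×22.2) = 0.08526 K/W
R_ceramic-fibre blanket = ln(154/114)/(2π×0.0902×22.2) = 0.0239 K/W
R_outer film = 1/(h_o·2πr_oL) = 1/(11.2×2π×0.154×22.2) = 0.004157 K/W
R_total = 0.1133 K/W
Q = ΔT/R_total = 198/0.1133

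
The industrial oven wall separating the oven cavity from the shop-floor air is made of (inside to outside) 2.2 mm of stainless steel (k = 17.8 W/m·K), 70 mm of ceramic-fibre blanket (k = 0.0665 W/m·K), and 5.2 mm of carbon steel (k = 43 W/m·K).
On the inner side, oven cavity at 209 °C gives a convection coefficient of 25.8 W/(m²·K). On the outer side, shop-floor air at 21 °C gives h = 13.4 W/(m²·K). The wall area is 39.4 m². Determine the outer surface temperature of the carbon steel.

Using the resistance-network approach (series):
R_inner film = 1/(h_i·A) = 1/(25.8×39.4) = 9.837×10^-4 K/W
R_stainless steel = L/(kA) = 0.0022/(17.8×39.4) = 3.137×10^-6 K/W
R_ceramic-fibre blanket = L/(kA) = 0.07/(0.0665×39.4) = 0.02672 K/W
R_carbon steel = L/(kA) = 0.0052/(43×39.4) = 3.069×10^-6 K/W
R_outer film = 1/(h_o·A) = 1/(13.4×39.4) = 0.001894 K/W
R_total = 0.0296 K/W;  Q = ΔT/R_total = 188/0.0296 = 6351 W
T_interface = T_inner − Q·ΣR(inner→interface) = 209 − 6350×0.02771

T ≈ 33 °C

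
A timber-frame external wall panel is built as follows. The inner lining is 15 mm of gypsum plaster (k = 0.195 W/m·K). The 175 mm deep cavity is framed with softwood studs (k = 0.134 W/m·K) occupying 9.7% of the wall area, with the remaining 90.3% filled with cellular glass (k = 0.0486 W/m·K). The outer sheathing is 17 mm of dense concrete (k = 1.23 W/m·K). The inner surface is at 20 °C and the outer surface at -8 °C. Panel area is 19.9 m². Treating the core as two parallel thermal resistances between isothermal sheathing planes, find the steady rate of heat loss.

Sheathing layers in series; stud and cavity paths in parallel between them.
R_inner = 0.015/(0.195×19.9) = 0.003865 K/W
R_stud  = 0.175/(0.134×0.097×19.9) = 0.6766 K/W
R_cav   = 0.175/(0.0486×0.903×19.9) = 0.2004 K/W
1/R_core = 1/R_stud + 1/R_cav → R_core = 0.1546 K/W
R_outer = 0.017/(1.23×19.9) = 6.945×10^-4 K/W
R_total = 0.1592 K/W
Q = ΔT/R_total = 28/0.1592

Q ≈ 176 W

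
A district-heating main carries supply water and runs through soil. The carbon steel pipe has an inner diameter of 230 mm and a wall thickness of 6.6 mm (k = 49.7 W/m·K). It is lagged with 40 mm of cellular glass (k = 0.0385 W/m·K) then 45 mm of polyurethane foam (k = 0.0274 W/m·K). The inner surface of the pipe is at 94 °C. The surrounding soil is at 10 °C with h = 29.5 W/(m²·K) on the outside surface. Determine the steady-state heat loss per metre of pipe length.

q′ ≈ 32 W/m

Radial resistances (cylindrical: R_cond = ln(r_o/r_i)/(2πkL), R_conv = 1/(h·2πrL)):
R_carbon steel pipe wall = ln(121.6/115)/(2π×49.7×1) = 1.787×10^-4 K/W
R_cellular glass = ln(161.6/121.6)/(2π×0.0385×1) = 1.176 K/W
R_polyurethane foam = ln(206.6/161.6)/(2π×0.0274×1) = 1.427 K/W
R_outer film = 1/(h_o·2πr_oL) = 1/(29.5×2π×0.2066×1) = 0.02611 K/W
R_total = 2.629 K/W
Q = ΔT/R_total = 84/2.629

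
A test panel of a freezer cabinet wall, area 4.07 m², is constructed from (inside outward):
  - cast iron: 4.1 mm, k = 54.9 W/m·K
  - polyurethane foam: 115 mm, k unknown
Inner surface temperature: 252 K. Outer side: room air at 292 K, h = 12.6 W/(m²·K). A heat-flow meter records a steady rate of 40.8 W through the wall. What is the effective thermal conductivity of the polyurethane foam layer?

Using the resistance-network approach (series):
R_cast iron = L/(kA) = 0.0041/(54.9×4.07) = 1.835×10^-5 K/W
R_outer film = 1/(h_o·A) = 1/(12.6×4.07) = 0.0195 K/W
Sum of known resistances R_other = 0.01952 K/W
Total R = ΔT/Q = 40/40.8 = 0.9804 K/W
R_polyurethane foam = R_total − R_other = 0.9609 K/W
k = L/(R·A) = 0.115/(0.9609×4.07)

k ≈ 0.0294 W/(m·K)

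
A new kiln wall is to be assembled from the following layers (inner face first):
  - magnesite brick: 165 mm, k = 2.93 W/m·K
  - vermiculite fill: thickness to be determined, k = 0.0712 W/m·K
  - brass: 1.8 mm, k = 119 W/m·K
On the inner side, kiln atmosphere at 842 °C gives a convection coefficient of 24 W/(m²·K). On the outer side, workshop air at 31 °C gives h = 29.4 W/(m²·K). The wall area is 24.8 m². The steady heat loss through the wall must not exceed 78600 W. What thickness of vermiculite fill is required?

L ≈ 8.82 mm

Series thermal resistances:
R_inner film = 1/(h_i·A) = 1/(24×24.8) = 0.00168 K/W
R_magnesite brick = L/(kA) = 0.165/(2.93×24.8) = 0.002271 K/W
R_brass = L/(kA) = 0.0018/(119×24.8) = 6.099×10^-7 K/W
R_outer film = 1/(h_o·A) = 1/(29.4×24.8) = 0.001372 K/W
Sum of the known resistances R_other = 0.005323 K/W
Required total resistance R_tot = ΔT/Q_allow = 811/78600 = 0.01032 K/W
R_vermiculite fill = R_tot − R_other = 0.004995 K/W
L = R·k·A = 0.004995×0.0712×24.8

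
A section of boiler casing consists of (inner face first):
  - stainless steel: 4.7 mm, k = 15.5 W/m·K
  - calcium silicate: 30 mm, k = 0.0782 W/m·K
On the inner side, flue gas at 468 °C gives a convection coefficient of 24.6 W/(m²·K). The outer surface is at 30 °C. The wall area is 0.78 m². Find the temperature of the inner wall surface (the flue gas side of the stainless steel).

T ≈ 426 °C

Model the wall as resistances in series:
R_inner film = 1/(h_i·A) = 1/(24.6×0.78) = 0.05212 K/W
R_stainless steel = L/(kA) = 0.0047/(15.5×0.78) = 3.888×10^-4 K/W
R_calcium silicate = L/(kA) = 0.03/(0.0782×0.78) = 0.4918 K/W
R_total = 0.5443 K/W;  Q = ΔT/R_total = 438/0.5443 = 804.6 W
T_interface = T_inner − Q·ΣR(inner→interface) = 468 − 805×0.05212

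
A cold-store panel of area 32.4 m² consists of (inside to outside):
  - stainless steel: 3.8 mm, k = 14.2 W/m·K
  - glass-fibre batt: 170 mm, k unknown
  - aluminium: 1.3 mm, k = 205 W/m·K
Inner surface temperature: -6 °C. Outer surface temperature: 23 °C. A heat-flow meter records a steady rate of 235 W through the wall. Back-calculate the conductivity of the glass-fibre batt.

Using the resistance-network approach (series):
R_stainless steel = L/(kA) = 0.0038/(14.2×32.4) = 8.259×10^-6 K/W
R_aluminium = L/(kA) = 0.0013/(205×32.4) = 1.957×10^-7 K/W
Sum of known resistances R_other = 8.455×10^-6 K/W
Total R = ΔT/Q = 29/235 = 0.1234 K/W
R_glass-fibre batt = R_total − R_other = 0.1234 K/W
k = L/(R·A) = 0.17/(0.1234×32.4)

k ≈ 0.0425 W/(m·K)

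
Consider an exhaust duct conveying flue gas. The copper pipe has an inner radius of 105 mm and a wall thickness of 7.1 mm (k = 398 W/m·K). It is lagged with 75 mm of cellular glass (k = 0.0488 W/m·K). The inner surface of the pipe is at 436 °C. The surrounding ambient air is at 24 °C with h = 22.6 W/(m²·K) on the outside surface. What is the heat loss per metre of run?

q′ ≈ 241 W/m

Cylindrical conduction, so R = ln(r₂/r₁)/(2πkL) per layer, in series:
R_copper pipe wall = ln(112.1/105)/(2π×398×1) = 2.616×10^-5 K/W
R_cellular glass = ln(187.1/112.1)/(2π×0.0488×1) = 1.671 K/W
R_outer film = 1/(h_o·2πr_oL) = 1/(22.6×2π×0.1871×1) = 0.03764 K/W
R_total = 1.708 K/W
Q = ΔT/R_total = 412/1.708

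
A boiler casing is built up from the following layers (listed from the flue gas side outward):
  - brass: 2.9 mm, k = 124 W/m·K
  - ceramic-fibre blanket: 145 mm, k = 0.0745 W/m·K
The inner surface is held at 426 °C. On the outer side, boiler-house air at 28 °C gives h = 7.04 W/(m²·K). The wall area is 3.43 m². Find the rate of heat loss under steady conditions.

Q ≈ 654 W

Using the resistance-network approach (series):
R_brass = L/(kA) = 0.0029/(124×3.43) = 6.818×10^-6 K/W
R_ceramic-fibre blanket = L/(kA) = 0.145/(0.0745×3.43) = 0.5674 K/W
R_outer film = 1/(h_o·A) = 1/(7.04×3.43) = 0.04141 K/W
R_total = 0.6089 K/W
Q = ΔT / R_total = 398 / 0.6089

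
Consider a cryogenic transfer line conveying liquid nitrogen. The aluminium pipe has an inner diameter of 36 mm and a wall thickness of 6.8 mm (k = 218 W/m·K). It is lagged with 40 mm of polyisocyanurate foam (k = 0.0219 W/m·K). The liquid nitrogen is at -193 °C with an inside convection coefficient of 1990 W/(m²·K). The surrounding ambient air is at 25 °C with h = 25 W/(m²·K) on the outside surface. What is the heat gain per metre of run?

Per-layer cylindrical resistances, series-summed:
R_inner film = 1/(h_i·2πr₁L) = 1/(1990×2π×0.018×1) = 0.004443 K/W
R_aluminium pipe wall = ln(24.8/18)/(2π×218×1) = 2.34×10^-4 K/W
R_polyisocyanurate foam = ln(64.8/24.8)/(2π×0.0219×1) = 6.98 K/W
R_outer film = 1/(h_o·2πr_oL) = 1/(25×2π×0.0648×1) = 0.09824 K/W
R_total = 7.083 K/W
Q = ΔT/R_total = 218/7.083

q′ ≈ 30.8 W/m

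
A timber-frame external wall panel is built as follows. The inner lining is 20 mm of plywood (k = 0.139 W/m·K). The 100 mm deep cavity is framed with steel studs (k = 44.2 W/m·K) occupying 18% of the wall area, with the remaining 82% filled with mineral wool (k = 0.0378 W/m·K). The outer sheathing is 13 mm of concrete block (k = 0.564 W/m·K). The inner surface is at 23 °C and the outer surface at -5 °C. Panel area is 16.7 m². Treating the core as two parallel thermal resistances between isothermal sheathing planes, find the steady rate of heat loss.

Sheathing layers in series; stud and cavity paths in parallel between them.
R_inner = 0.02/(0.139×16.7) = 0.008616 K/W
R_stud  = 0.1/(44.2×0.18×16.7) = 7.526×10^-4 K/W
R_cav   = 0.1/(0.0378×0.82×16.7) = 0.1932 K/W
1/R_core = 1/R_stud + 1/R_cav → R_core = 7.497×10^-4 K/W
R_outer = 0.013/(0.564×16.7) = 0.00138 K/W
R_total = 0.01075 K/W
Q = ΔT/R_total = 28/0.01075

Q ≈ 2610 W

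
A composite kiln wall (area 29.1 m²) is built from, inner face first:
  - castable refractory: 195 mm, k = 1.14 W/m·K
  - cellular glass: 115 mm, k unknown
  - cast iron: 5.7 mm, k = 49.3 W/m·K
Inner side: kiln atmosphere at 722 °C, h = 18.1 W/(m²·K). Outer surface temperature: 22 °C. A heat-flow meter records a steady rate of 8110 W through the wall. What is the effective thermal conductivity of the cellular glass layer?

k ≈ 0.0503 W/(m·K)

Model the wall as resistances in series:
R_inner film = 1/(h_i·A) = 1/(18.1×29.1) = 0.001899 K/W
R_castable refractory = L/(kA) = 0.195/(1.14×29.1) = 0.005878 K/W
R_cast iron = L/(kA) = 0.0057/(49.3×29.1) = 3.973×10^-6 K/W
Sum of known resistances R_other = 0.007781 K/W
Total R = ΔT/Q = 700/8110 = 0.08631 K/W
R_cellular glass = R_total − R_other = 0.07853 K/W
k = L/(R·A) = 0.115/(0.07853×29.1)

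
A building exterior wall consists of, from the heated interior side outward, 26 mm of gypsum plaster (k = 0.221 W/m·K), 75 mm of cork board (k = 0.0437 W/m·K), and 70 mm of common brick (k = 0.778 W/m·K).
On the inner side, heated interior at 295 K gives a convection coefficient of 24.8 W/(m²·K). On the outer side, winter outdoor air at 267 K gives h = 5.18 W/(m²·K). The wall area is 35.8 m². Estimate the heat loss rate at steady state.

Q ≈ 465 W

Model the wall as resistances in series:
R_inner film = 1/(h_i·A) = 1/(24.8×35.8) = 0.001126 K/W
R_gypsum plaster = L/(kA) = 0.026/(0.221×35.8) = 0.003286 K/W
R_cork board = L/(kA) = 0.075/(0.0437×35.8) = 0.04794 K/W
R_common brick = L/(kA) = 0.07/(0.778×35.8) = 0.002513 K/W
R_outer film = 1/(h_o·A) = 1/(5.18×35.8) = 0.005392 K/W
R_total = 0.06026 K/W
Q = ΔT / R_total = 28 / 0.06026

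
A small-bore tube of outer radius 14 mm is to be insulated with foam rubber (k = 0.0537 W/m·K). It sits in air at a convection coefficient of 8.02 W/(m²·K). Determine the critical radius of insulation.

For a cylinder r_cr = k/h = 0.0537/8.02
r_cr = 6.7 mm; since the bare radius (14 mm) is above r_cr, any added insulation will reduce heat loss.

r_cr ≈ 6.7 mm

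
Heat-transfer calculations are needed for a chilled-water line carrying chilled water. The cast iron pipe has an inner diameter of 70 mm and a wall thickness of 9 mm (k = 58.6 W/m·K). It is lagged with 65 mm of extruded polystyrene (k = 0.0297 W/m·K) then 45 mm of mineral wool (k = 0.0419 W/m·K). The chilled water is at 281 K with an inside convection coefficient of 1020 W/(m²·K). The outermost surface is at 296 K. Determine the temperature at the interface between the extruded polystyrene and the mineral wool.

Treating each annulus and film as a series resistance:
R_inner film = 1/(h_i·2πr₁L) = 1/(1020×2π×0.035×1) = 0.004458 K/W
R_cast iron pipe wall = ln(44/35)/(2π×58.6×1) = 6.215×10^-4 K/W
R_extruded polystyrene = ln(109/44)/(2π×0.0297×1) = 4.861 K/W
R_mineral wool = ln(154/109)/(2π×0.0419×1) = 1.313 K/W
R_total = 6.179 K/W
Q = ΔT/R_total = 15/6.179
Q = 2.43 W/m
T_interface = T_inner + Q·ΣR(inner→interface) = 281 + 2.43×4.866

T ≈ 293 K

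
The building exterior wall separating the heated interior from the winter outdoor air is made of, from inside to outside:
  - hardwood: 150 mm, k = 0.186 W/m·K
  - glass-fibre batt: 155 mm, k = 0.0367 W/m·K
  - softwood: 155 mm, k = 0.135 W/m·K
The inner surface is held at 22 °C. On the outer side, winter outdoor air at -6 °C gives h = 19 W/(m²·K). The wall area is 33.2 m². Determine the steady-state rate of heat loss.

Using the resistance-network approach (series):
R_hardwood = L/(kA) = 0.15/(0.186×33.2) = 0.02429 K/W
R_glass-fibre batt = L/(kA) = 0.155/(0.0367×33.2) = 0.1272 K/W
R_softwood = L/(kA) = 0.155/(0.135×33.2) = 0.03458 K/W
R_outer film = 1/(h_o·A) = 1/(19×33.2) = 0.001585 K/W
R_total = 0.1877 K/W
Q = ΔT / R_total = 28 / 0.1877

Q ≈ 149 W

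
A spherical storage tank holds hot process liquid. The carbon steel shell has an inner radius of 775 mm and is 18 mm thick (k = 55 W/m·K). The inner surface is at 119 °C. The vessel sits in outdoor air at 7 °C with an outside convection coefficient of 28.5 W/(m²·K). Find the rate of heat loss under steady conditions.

Q ≈ 25000 W

Each spherical layer contributes R = (1/r_i − 1/r_o)/(4πk):
R_carbon steel shell = (1/0.775 − 1/0.793)/(4π×55) = 4.238×10^-5 K/W
R_outer film = 1/(h·4πr_o²) = 1/(28.5×4π×0.793²) = 0.00444 K/W
R_total = 0.004483 K/W
Q = ΔT/R_total = 112/0.004483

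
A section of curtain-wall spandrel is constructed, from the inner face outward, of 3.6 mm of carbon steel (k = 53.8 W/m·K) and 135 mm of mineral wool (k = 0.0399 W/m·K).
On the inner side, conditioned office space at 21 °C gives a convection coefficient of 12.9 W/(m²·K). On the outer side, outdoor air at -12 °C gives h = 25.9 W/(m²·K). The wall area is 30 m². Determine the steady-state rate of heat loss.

Series thermal resistances:
R_inner film = 1/(h_i·A) = 1/(12.9×30) = 0.002584 K/W
R_carbon steel = L/(kA) = 0.0036/(53.8×30) = 2.23×10^-6 K/W
R_mineral wool = L/(kA) = 0.135/(0.0399×30) = 0.1128 K/W
R_outer film = 1/(h_o·A) = 1/(25.9×30) = 0.001287 K/W
R_total = 0.1167 K/W
Q = ΔT / R_total = 33 / 0.1167

Q ≈ 283 W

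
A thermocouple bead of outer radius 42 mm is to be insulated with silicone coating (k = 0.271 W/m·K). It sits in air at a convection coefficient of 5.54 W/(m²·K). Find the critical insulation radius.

r_cr ≈ 97.8 mm

For a sphere r_cr = 2k/h = 2×0.271/5.54
r_cr = 97.8 mm; since the bare radius (42 mm) is below r_cr, adding a thin layer of insulation will *increase* heat loss.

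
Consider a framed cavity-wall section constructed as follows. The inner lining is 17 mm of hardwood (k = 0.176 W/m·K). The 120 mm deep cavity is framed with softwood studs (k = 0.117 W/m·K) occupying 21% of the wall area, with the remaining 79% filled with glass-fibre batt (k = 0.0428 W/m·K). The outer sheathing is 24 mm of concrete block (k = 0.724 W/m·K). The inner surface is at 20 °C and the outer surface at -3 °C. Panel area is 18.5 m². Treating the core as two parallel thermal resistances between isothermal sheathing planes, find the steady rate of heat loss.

Sheathing layers in series; stud and cavity paths in parallel between them.
R_inner = 0.017/(0.176×18.5) = 0.005221 K/W
R_stud  = 0.12/(0.117×0.21×18.5) = 0.264 K/W
R_cav   = 0.12/(0.0428×0.79×18.5) = 0.1918 K/W
1/R_core = 1/R_stud + 1/R_cav → R_core = 0.1111 K/W
R_outer = 0.024/(0.724×18.5) = 0.001792 K/W
R_total = 0.1181 K/W
Q = ΔT/R_total = 23/0.1181

Q ≈ 195 W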